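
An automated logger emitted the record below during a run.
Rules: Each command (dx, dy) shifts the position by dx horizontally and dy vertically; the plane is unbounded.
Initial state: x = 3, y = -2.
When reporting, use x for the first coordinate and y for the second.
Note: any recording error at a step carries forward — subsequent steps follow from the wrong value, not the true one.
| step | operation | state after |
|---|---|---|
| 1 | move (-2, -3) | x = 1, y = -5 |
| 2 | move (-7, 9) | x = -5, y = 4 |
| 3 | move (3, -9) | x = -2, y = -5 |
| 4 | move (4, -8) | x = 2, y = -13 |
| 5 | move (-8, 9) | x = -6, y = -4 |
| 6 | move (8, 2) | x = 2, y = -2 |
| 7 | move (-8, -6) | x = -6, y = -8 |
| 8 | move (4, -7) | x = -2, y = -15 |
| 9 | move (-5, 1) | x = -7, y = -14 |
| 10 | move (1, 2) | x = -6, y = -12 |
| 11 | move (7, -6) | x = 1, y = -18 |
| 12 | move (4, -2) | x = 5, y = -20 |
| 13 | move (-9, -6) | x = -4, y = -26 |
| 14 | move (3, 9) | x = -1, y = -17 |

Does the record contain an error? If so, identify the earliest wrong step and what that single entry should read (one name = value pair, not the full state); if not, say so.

Recomputing the run from the initial state:
step 1: x = 1, y = -5
step 2: x = -6, y = 4
step 3: x = -3, y = -5
step 4: x = 1, y = -13
step 5: x = -7, y = -4
step 6: x = 1, y = -2
step 7: x = -7, y = -8
step 8: x = -3, y = -15
step 9: x = -8, y = -14
step 10: x = -7, y = -12
step 11: x = 0, y = -18
step 12: x = 4, y = -20
step 13: x = -5, y = -26
step 14: x = -2, y = -17
The first disagreement with the record is at step 2, where the value should be x = -6.

step 2, x = -6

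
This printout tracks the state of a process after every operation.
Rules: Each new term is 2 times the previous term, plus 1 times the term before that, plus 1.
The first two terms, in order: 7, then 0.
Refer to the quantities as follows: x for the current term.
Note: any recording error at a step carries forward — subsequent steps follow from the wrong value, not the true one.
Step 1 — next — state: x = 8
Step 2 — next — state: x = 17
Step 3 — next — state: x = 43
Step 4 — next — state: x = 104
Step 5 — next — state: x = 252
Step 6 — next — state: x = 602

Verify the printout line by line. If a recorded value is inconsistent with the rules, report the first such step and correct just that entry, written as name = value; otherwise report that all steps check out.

step 6, x = 609

Recomputing the run from the initial state:
step 1: x = 8
step 2: x = 17
step 3: x = 43
step 4: x = 104
step 5: x = 252
step 6: x = 609
The first disagreement with the printout is at step 6, where the value should be x = 609.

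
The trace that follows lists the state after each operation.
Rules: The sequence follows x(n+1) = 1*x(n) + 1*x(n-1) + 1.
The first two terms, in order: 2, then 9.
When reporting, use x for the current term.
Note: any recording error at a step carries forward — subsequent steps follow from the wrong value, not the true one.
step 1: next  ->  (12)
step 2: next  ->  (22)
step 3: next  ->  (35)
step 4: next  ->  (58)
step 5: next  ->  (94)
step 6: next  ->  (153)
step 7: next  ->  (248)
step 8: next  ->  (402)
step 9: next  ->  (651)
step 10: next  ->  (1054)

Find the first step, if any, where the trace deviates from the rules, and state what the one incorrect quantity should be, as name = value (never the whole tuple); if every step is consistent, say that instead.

no error

Step 1: x = 1*(9) + (1)*(2) + (1) = 12 — exactly as logged.
Step 2: x = 1*(12) + (1)*(9) + (1) = 22 — confirmed correct.
Step 3: x = 1*(22) + (1)*(12) + (1) = 35 — checks out.
Step 4: x = 1*(35) + (1)*(22) + (1) = 58 — checks out.
Step 5: x = 1*(58) + (1)*(35) + (1) = 94 — confirmed correct.
Step 6: x = 1*(94) + (1)*(58) + (1) = 153 — in agreement.
Step 7: x = 1*(153) + (1)*(94) + (1) = 248 — agrees with the trace.
Step 8: x = 1*(248) + (1)*(153) + (1) = 402 — no discrepancy.
Step 9: x = 1*(402) + (1)*(248) + (1) = 651 — in agreement.
Step 10: x = 1*(651) + (1)*(402) + (1) = 1054 — agrees with the trace.
All steps check out; nothing to correct.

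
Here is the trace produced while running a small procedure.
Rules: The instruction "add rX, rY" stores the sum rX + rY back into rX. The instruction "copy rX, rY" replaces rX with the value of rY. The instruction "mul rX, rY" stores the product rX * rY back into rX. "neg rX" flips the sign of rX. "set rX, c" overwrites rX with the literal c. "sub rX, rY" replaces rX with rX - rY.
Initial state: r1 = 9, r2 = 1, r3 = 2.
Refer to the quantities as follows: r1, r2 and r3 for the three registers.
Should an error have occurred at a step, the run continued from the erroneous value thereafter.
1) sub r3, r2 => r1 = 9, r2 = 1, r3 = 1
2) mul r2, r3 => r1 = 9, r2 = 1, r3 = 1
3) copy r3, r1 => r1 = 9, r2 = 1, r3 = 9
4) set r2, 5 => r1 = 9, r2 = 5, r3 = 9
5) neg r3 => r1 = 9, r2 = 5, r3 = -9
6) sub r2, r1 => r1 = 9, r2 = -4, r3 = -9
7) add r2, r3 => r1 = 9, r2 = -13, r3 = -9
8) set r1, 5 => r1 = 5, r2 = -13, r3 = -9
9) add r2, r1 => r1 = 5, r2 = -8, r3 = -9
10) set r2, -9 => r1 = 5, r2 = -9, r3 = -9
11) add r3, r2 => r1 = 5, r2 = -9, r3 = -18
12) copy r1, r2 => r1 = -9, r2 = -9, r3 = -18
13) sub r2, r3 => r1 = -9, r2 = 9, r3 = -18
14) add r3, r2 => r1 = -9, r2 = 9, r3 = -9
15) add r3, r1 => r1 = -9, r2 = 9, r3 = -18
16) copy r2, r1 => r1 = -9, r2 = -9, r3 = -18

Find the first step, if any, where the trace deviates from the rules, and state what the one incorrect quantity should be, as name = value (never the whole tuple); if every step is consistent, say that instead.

1. r3 = 2 - 1 = 1 (matches)
2. r2 = 1 * 1 = 1 (agrees with the trace)
3. r3 = 9 (checks out)
4. r2 = 5 (no discrepancy)
5. r3 = -(9) = -9 (checks out)
6. r2 = 5 - 9 = -4 (verified)
7. r2 = -4 + -9 = -13 (consistent with the trace)
8. r1 = 5 (matches)
9. r2 = -13 + 5 = -8 (agrees with the trace)
10. r2 = -9 (matches)
11. r3 = -9 + -9 = -18 (agrees with the trace)
12. r1 = -9 (no discrepancy)
13. r2 = -9 - -18 = 9 (in agreement)
14. r3 = -18 + 9 = -9 (verified)
15. r3 = -9 + -9 = -18 (no discrepancy)
16. r2 = -9 (matches)
No step deviates from the rules.

no error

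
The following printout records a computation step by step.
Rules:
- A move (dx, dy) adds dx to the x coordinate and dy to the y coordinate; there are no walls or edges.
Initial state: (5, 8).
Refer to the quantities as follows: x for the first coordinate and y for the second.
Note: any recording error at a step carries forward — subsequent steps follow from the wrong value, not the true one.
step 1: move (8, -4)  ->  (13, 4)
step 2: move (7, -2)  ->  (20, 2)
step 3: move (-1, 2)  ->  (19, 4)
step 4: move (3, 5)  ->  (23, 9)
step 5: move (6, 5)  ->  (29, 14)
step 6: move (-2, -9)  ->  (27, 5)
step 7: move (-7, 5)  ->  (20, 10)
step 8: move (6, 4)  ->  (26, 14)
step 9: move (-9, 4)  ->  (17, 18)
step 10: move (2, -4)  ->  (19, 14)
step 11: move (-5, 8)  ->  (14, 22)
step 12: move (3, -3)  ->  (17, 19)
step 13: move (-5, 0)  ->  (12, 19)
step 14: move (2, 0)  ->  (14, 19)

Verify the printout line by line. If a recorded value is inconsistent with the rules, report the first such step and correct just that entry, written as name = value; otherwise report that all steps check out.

step 4, x = 22

Recomputing the run from the initial state:
step 1: x = 13, y = 4
step 2: x = 20, y = 2
step 3: x = 19, y = 4
step 4: x = 22, y = 9
step 5: x = 28, y = 14
step 6: x = 26, y = 5
step 7: x = 19, y = 10
step 8: x = 25, y = 14
step 9: x = 16, y = 18
step 10: x = 18, y = 14
step 11: x = 13, y = 22
step 12: x = 16, y = 19
step 13: x = 11, y = 19
step 14: x = 13, y = 19
The first disagreement with the printout is at step 4, where the value should be x = 22.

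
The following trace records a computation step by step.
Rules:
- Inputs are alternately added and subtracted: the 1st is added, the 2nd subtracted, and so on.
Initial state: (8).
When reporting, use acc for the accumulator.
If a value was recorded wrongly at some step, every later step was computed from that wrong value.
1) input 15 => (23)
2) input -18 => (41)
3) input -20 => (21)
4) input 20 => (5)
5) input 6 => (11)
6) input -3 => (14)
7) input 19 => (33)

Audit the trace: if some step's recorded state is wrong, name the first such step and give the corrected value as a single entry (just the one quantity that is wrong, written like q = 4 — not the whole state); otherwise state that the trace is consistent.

Recomputing the run from the initial state:
step 1: acc = 23
step 2: acc = 41
step 3: acc = 21
step 4: acc = 1
step 5: acc = 7
step 6: acc = 10
step 7: acc = 29
The first disagreement with the trace is at step 4, where the value should be acc = 1.

step 4, acc = 1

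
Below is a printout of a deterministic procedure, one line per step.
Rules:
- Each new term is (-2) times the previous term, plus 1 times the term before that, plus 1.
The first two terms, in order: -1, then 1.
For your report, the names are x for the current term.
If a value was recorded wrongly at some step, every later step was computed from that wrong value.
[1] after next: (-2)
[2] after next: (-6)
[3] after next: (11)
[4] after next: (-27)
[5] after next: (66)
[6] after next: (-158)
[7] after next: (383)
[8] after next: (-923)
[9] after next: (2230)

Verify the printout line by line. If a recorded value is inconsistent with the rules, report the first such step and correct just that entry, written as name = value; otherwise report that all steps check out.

Step 1: x = -2*(1) + (1)*(-1) + (1) = -2 — consistent with the printout.
Step 2: x = -2*(-2) + (1)*(1) + (1) = 6 — the printout has a different value.
So the first discrepancy is step 2, where the right value is x = 6.

step 2, x = 6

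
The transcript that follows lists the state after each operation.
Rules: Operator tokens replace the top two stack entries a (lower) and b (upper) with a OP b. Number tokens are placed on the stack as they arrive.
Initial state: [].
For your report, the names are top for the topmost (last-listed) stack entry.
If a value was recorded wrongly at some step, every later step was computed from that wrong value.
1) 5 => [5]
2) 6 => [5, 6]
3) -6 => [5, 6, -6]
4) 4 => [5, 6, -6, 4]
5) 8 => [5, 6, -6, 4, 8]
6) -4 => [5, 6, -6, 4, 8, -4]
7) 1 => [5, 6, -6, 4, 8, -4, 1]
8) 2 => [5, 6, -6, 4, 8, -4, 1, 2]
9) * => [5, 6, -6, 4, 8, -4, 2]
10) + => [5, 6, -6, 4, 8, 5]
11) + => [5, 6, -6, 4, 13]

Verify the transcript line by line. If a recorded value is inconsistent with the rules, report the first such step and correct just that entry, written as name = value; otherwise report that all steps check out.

step 1: push 5: top = 5 -> agrees with the transcript
step 2: push 6: top = 6 -> in agreement
step 3: push -6: top = -6 -> no discrepancy
step 4: push 4: top = 4 -> agrees with the transcript
step 5: push 8: top = 8 -> same as recorded
step 6: push -4: top = -4 -> checks out
step 7: push 1: top = 1 -> confirmed correct
step 8: push 2: top = 2 -> in agreement
step 9: 1 * 2 = 2 -> no discrepancy
step 10: -4 + 2 = -2 -> the transcript has a different value
First deviation found at step 10; the corrected entry is top = -2.

step 10, top = -2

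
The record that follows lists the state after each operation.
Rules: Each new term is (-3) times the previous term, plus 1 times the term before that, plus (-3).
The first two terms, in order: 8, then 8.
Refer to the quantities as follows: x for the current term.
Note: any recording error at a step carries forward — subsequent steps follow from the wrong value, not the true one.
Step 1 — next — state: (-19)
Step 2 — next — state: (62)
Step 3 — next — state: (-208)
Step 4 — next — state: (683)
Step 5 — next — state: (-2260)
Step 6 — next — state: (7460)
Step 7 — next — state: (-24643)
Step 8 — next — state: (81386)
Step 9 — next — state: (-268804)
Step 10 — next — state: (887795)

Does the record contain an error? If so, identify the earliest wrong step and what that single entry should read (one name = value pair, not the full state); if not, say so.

no error

Step 1: x = -3*(8) + (1)*(8) + (-3) = -19 — same as recorded.
Step 2: x = -3*(-19) + (1)*(8) + (-3) = 62 — matches.
Step 3: x = -3*(62) + (1)*(-19) + (-3) = -208 — matches.
Step 4: x = -3*(-208) + (1)*(62) + (-3) = 683 — in agreement.
Step 5: x = -3*(683) + (1)*(-208) + (-3) = -2260 — no discrepancy.
Step 6: x = -3*(-2260) + (1)*(683) + (-3) = 7460 — agrees with the record.
Step 7: x = -3*(7460) + (1)*(-2260) + (-3) = -24643 — confirmed correct.
Step 8: x = -3*(-24643) + (1)*(7460) + (-3) = 81386 — checks out.
Step 9: x = -3*(81386) + (1)*(-24643) + (-3) = -268804 — no discrepancy.
Step 10: x = -3*(-268804) + (1)*(81386) + (-3) = 887795 — consistent with the record.
Each recorded entry agrees with the recomputation.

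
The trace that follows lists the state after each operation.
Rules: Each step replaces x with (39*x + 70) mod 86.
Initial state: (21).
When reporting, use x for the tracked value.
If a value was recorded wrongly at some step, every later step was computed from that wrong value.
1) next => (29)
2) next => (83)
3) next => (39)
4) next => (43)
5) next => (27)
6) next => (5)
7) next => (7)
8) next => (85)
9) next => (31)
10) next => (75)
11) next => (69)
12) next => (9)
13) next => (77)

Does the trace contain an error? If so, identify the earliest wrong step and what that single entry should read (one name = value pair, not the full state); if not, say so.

step 11, x = 71

Recomputing the run from the initial state:
step 1: x = 29
step 2: x = 83
step 3: x = 39
step 4: x = 43
step 5: x = 27
step 6: x = 5
step 7: x = 7
step 8: x = 85
step 9: x = 31
step 10: x = 75
step 11: x = 71
step 12: x = 1
step 13: x = 23
The first disagreement with the trace is at step 11, where the value should be x = 71.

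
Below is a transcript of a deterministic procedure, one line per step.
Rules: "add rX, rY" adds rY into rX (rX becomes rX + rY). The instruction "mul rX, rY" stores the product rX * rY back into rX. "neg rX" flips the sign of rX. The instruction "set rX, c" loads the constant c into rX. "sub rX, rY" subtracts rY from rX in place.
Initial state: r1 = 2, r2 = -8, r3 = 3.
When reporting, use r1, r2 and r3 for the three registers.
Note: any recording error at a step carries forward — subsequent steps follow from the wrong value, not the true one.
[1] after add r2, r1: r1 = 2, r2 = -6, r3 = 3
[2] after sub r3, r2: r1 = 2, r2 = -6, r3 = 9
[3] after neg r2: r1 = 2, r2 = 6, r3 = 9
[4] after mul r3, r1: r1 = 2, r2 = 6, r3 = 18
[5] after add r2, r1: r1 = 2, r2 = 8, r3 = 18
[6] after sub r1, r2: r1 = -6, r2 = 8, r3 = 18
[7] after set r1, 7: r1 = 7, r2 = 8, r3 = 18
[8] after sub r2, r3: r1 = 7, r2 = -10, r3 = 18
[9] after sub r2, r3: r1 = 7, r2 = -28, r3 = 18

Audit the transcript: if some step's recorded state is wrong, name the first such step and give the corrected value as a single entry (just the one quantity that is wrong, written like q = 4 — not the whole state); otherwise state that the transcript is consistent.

Recomputing the run from the initial state:
step 1: r1 = 2, r2 = -6, r3 = 3
step 2: r1 = 2, r2 = -6, r3 = 9
step 3: r1 = 2, r2 = 6, r3 = 9
step 4: r1 = 2, r2 = 6, r3 = 18
step 5: r1 = 2, r2 = 8, r3 = 18
step 6: r1 = -6, r2 = 8, r3 = 18
step 7: r1 = 7, r2 = 8, r3 = 18
step 8: r1 = 7, r2 = -10, r3 = 18
step 9: r1 = 7, r2 = -28, r3 = 18
This matches the transcript at every step.

no error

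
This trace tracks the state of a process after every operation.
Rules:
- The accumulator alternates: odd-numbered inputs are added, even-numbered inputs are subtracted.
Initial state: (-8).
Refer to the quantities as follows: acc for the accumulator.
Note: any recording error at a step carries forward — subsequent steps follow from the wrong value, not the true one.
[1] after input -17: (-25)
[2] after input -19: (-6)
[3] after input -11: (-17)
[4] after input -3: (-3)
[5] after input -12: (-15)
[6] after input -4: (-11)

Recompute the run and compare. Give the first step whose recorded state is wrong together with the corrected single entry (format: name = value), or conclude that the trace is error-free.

Recomputing the run from the initial state:
step 1: acc = -25
step 2: acc = -6
step 3: acc = -17
step 4: acc = -14
step 5: acc = -26
step 6: acc = -22
The first disagreement with the trace is at step 4, where the value should be acc = -14.

step 4, acc = -14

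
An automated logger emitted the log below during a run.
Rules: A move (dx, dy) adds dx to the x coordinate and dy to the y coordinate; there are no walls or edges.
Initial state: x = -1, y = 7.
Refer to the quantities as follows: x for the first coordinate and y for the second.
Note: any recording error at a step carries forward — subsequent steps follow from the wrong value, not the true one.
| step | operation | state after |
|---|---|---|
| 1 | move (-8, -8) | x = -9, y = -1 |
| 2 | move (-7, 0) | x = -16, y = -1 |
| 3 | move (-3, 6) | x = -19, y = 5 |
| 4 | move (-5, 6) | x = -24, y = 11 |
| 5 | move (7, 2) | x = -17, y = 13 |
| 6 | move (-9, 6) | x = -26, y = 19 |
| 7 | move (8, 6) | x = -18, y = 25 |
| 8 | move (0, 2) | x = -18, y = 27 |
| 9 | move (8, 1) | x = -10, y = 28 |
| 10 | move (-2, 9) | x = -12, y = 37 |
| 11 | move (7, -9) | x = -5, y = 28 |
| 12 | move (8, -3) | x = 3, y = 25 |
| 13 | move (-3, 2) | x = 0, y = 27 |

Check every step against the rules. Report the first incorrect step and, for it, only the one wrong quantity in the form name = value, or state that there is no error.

no error

step 1: x = -1 + (-8) = -9, y = 7 + (-8) = -1 -> agrees with the log
step 2: x = -9 + (-7) = -16, y = -1 + (0) = -1 -> checks out
step 3: x = -16 + (-3) = -19, y = -1 + (6) = 5 -> agrees with the log
step 4: x = -19 + (-5) = -24, y = 5 + (6) = 11 -> exactly as logged
step 5: x = -24 + (7) = -17, y = 11 + (2) = 13 -> confirmed correct
step 6: x = -17 + (-9) = -26, y = 13 + (6) = 19 -> matches
step 7: x = -26 + (8) = -18, y = 19 + (6) = 25 -> matches
step 8: x = -18 + (0) = -18, y = 25 + (2) = 27 -> confirmed correct
step 9: x = -18 + (8) = -10, y = 27 + (1) = 28 -> in agreement
step 10: x = -10 + (-2) = -12, y = 28 + (9) = 37 -> in agreement
step 11: x = -12 + (7) = -5, y = 37 + (-9) = 28 -> consistent with the log
step 12: x = -5 + (8) = 3, y = 28 + (-3) = 25 -> no discrepancy
step 13: x = 3 + (-3) = 0, y = 25 + (2) = 27 -> verified
Every step is consistent.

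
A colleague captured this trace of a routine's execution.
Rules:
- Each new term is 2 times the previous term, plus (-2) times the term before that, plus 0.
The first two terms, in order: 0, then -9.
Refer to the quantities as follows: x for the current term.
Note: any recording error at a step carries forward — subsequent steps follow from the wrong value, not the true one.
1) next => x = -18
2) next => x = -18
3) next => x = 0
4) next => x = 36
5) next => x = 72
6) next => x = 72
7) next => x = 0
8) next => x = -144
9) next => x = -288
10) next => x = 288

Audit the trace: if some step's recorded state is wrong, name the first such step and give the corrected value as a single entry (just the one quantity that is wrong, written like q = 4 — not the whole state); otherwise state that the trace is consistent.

step 10, x = -288

Step 1: x = 2*(-9) + (-2)*(0) + (0) = -18 — same as recorded.
Step 2: x = 2*(-18) + (-2)*(-9) + (0) = -18 — consistent with the trace.
Step 3: x = 2*(-18) + (-2)*(-18) + (0) = 0 — matches.
Step 4: x = 2*(0) + (-2)*(-18) + (0) = 36 — same as recorded.
Step 5: x = 2*(36) + (-2)*(0) + (0) = 72 — confirmed correct.
Step 6: x = 2*(72) + (-2)*(36) + (0) = 72 — same as recorded.
Step 7: x = 2*(72) + (-2)*(72) + (0) = 0 — exactly as logged.
Step 8: x = 2*(0) + (-2)*(72) + (0) = -144 — no discrepancy.
Step 9: x = 2*(-144) + (-2)*(0) + (0) = -288 — consistent with the trace.
Step 10: x = 2*(-288) + (-2)*(-144) + (0) = -288 — a discrepancy with the trace.
Conclusion: step 10 carries the first error; the entry should be x = -288.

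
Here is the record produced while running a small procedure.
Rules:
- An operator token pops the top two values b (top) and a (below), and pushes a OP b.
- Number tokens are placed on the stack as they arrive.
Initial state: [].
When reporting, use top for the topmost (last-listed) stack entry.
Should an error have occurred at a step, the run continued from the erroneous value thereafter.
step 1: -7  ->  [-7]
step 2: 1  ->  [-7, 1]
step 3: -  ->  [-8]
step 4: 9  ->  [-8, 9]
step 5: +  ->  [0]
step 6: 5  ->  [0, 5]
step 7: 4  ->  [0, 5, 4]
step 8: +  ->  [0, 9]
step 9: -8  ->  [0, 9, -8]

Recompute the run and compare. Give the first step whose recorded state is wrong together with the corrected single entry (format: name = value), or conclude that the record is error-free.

Step 1: push -7: top = -7 — no discrepancy.
Step 2: push 1: top = 1 — no discrepancy.
Step 3: -7 - 1 = -8 — in agreement.
Step 4: push 9: top = 9 — in agreement.
Step 5: -8 + 9 = 1 — the record has a different value.
Step 5 is the first one off; corrected, top = 1.

step 5, top = 1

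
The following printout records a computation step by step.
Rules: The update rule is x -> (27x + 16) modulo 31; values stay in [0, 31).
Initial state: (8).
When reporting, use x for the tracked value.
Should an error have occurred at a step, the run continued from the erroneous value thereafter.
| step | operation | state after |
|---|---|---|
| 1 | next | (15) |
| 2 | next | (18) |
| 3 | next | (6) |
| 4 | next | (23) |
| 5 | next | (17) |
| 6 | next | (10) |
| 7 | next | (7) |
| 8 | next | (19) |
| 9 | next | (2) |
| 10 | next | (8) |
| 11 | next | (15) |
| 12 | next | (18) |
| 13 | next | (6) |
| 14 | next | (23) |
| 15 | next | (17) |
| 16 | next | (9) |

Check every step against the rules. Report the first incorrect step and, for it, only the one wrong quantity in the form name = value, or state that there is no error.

step 1: x = (27*8 + 16) mod 31 = 15 -> verified
step 2: x = (27*15 + 16) mod 31 = 18 -> matches
step 3: x = (27*18 + 16) mod 31 = 6 -> exactly as logged
step 4: x = (27*6 + 16) mod 31 = 23 -> confirmed correct
step 5: x = (27*23 + 16) mod 31 = 17 -> confirmed correct
step 6: x = (27*17 + 16) mod 31 = 10 -> in agreement
step 7: x = (27*10 + 16) mod 31 = 7 -> no discrepancy
step 8: x = (27*7 + 16) mod 31 = 19 -> checks out
step 9: x = (27*19 + 16) mod 31 = 2 -> no discrepancy
step 10: x = (27*2 + 16) mod 31 = 8 -> no discrepancy
step 11: x = (27*8 + 16) mod 31 = 15 -> confirmed correct
step 12: x = (27*15 + 16) mod 31 = 18 -> agrees with the printout
step 13: x = (27*18 + 16) mod 31 = 6 -> in agreement
step 14: x = (27*6 + 16) mod 31 = 23 -> matches
step 15: x = (27*23 + 16) mod 31 = 17 -> confirmed correct
step 16: x = (27*17 + 16) mod 31 = 10 -> a discrepancy with the printout
That makes step 16 the first incorrect line — x = 10 is what it should show.

step 16, x = 10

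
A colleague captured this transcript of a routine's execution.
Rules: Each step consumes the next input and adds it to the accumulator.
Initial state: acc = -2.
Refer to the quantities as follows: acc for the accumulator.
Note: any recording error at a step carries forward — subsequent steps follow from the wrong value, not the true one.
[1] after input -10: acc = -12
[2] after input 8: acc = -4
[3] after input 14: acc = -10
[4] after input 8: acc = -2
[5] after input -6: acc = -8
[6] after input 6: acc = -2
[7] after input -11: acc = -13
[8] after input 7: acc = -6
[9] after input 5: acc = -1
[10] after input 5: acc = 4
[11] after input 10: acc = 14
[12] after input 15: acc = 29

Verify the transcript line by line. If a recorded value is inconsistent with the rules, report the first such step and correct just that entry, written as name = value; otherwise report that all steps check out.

step 3, acc = 10

1. acc = -2 + -10 = -12 (exactly as logged)
2. acc = -12 + 8 = -4 (exactly as logged)
3. acc = -4 + 14 = 10 (not what was recorded)
Conclusion: step 3 carries the first error; the entry should be acc = 10.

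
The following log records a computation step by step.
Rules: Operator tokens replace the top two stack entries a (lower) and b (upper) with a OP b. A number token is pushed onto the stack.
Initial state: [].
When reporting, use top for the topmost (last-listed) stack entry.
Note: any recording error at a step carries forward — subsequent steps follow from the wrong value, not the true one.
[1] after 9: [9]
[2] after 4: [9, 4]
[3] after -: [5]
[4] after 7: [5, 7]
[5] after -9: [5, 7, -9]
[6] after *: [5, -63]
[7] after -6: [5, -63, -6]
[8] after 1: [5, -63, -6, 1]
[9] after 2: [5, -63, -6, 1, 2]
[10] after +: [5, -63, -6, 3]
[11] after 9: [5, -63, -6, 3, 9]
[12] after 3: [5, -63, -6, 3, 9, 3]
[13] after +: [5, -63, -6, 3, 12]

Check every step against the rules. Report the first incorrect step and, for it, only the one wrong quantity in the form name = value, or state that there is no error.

no error

step 1: push 9: top = 9 -> checks out
step 2: push 4: top = 4 -> no discrepancy
step 3: 9 - 4 = 5 -> verified
step 4: push 7: top = 7 -> verified
step 5: push -9: top = -9 -> verified
step 6: 7 * -9 = -63 -> in agreement
step 7: push -6: top = -6 -> matches
step 8: push 1: top = 1 -> same as recorded
step 9: push 2: top = 2 -> checks out
step 10: 1 + 2 = 3 -> verified
step 11: push 9: top = 9 -> same as recorded
step 12: push 3: top = 3 -> verified
step 13: 9 + 3 = 12 -> agrees with the log
All entries verified; no error found.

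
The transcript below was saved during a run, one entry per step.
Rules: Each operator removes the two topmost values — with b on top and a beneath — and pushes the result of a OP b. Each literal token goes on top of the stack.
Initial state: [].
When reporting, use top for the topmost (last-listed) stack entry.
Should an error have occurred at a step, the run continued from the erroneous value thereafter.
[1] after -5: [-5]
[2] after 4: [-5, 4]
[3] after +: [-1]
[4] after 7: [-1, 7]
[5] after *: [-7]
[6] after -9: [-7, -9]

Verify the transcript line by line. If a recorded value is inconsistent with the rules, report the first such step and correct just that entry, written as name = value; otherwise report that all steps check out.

Recomputing the run from the initial state:
step 1: [-5]
step 2: [-5, 4]
step 3: [-1]
step 4: [-1, 7]
step 5: [-7]
step 6: [-7, -9]
This matches the transcript at every step.

no error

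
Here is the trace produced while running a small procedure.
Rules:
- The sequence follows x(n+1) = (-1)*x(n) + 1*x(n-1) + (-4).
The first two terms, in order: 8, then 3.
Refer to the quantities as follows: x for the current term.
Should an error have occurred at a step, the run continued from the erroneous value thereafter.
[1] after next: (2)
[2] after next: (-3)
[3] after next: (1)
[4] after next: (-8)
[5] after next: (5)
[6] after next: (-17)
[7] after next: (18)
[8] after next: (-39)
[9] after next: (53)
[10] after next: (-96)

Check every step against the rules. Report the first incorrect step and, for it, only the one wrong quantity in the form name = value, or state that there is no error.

step 1, x = 1

step 1: x = -1*(3) + (1)*(8) + (-4) = 1 -> this is not what the trace shows
Conclusion: step 1 carries the first error; the entry should be x = 1.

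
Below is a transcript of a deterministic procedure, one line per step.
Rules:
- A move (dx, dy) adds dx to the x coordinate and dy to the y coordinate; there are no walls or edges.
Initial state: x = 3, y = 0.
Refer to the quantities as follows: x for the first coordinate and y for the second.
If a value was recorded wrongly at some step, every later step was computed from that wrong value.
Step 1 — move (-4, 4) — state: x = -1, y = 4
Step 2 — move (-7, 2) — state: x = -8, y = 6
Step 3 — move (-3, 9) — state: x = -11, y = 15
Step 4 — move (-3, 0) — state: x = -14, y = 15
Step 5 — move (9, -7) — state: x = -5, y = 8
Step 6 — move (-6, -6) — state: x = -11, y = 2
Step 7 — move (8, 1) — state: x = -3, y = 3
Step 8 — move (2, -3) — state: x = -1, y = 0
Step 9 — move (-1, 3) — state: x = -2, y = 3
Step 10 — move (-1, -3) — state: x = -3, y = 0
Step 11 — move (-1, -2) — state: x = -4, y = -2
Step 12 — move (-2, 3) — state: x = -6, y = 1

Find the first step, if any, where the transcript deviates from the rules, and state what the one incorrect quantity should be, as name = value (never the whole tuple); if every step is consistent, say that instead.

Step 1: x = 3 + (-4) = -1, y = 0 + (4) = 4 — matches.
Step 2: x = -1 + (-7) = -8, y = 4 + (2) = 6 — verified.
Step 3: x = -8 + (-3) = -11, y = 6 + (9) = 15 — no discrepancy.
Step 4: x = -11 + (-3) = -14, y = 15 + (0) = 15 — exactly as logged.
Step 5: x = -14 + (9) = -5, y = 15 + (-7) = 8 — same as recorded.
Step 6: x = -5 + (-6) = -11, y = 8 + (-6) = 2 — confirmed correct.
Step 7: x = -11 + (8) = -3, y = 2 + (1) = 3 — checks out.
Step 8: x = -3 + (2) = -1, y = 3 + (-3) = 0 — confirmed correct.
Step 9: x = -1 + (-1) = -2, y = 0 + (3) = 3 — checks out.
Step 10: x = -2 + (-1) = -3, y = 3 + (-3) = 0 — no discrepancy.
Step 11: x = -3 + (-1) = -4, y = 0 + (-2) = -2 — consistent with the transcript.
Step 12: x = -4 + (-2) = -6, y = -2 + (3) = 1 — matches.
All steps check out; nothing to correct.

no error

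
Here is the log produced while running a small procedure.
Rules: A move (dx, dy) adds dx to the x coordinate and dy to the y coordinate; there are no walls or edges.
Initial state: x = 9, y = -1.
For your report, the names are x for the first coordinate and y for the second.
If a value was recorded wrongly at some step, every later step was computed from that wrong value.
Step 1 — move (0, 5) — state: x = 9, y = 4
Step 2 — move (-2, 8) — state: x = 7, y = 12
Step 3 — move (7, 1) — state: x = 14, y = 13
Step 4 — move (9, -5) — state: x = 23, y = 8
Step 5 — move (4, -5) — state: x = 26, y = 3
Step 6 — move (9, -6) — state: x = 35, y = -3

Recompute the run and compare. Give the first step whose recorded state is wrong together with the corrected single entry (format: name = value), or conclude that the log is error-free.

step 5, x = 27

Recomputing the run from the initial state:
step 1: x = 9, y = 4
step 2: x = 7, y = 12
step 3: x = 14, y = 13
step 4: x = 23, y = 8
step 5: x = 27, y = 3
step 6: x = 36, y = -3
The first disagreement with the log is at step 5, where the value should be x = 27.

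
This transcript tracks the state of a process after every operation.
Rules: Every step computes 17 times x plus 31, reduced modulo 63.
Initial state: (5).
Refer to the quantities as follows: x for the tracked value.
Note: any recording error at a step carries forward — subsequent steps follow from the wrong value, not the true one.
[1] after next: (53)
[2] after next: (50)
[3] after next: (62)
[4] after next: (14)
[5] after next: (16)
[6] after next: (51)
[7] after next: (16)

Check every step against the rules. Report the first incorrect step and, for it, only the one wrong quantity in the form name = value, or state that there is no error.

step 5, x = 17

step 1: x = (17*5 + 31) mod 63 = 53 -> consistent with the transcript
step 2: x = (17*53 + 31) mod 63 = 50 -> checks out
step 3: x = (17*50 + 31) mod 63 = 62 -> consistent with the transcript
step 4: x = (17*62 + 31) mod 63 = 14 -> checks out
step 5: x = (17*14 + 31) mod 63 = 17 -> the transcript has a different value
The earliest wrong entry is at step 5: it should read x = 17.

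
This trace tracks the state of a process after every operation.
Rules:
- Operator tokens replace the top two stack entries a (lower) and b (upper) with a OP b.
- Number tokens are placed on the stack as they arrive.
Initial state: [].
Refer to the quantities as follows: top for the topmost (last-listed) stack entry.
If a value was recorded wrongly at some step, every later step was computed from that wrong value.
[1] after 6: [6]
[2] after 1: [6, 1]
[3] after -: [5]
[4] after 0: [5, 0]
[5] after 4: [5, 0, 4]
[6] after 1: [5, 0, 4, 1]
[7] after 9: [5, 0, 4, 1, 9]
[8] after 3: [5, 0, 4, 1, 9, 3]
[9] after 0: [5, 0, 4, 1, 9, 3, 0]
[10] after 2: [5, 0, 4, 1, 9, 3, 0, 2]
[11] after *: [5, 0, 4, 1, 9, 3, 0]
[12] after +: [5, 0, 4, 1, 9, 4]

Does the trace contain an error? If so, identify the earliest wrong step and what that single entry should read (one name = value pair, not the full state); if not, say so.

step 12, top = 3

Recomputing the run from the initial state:
step 1: [6]
step 2: [6, 1]
step 3: [5]
step 4: [5, 0]
step 5: [5, 0, 4]
step 6: [5, 0, 4, 1]
step 7: [5, 0, 4, 1, 9]
step 8: [5, 0, 4, 1, 9, 3]
step 9: [5, 0, 4, 1, 9, 3, 0]
step 10: [5, 0, 4, 1, 9, 3, 0, 2]
step 11: [5, 0, 4, 1, 9, 3, 0]
step 12: [5, 0, 4, 1, 9, 3]
The first disagreement with the trace is at step 12, where the value should be top = 3.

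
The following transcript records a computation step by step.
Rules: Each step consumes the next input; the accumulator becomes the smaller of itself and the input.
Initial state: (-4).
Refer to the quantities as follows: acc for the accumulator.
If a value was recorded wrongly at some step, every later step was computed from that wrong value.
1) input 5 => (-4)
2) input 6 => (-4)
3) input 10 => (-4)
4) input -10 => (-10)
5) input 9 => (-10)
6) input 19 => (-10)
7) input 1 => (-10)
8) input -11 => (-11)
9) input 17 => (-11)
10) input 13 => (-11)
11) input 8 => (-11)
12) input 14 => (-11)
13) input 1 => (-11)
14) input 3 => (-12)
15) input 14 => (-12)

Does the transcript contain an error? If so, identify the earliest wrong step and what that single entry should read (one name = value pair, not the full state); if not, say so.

step 14, acc = -11

Step 1: acc = min(-4, 5) = -4 — agrees with the transcript.
Step 2: acc = min(-4, 6) = -4 — confirmed correct.
Step 3: acc = min(-4, 10) = -4 — exactly as logged.
Step 4: acc = min(-4, -10) = -10 — confirmed correct.
Step 5: acc = min(-10, 9) = -10 — matches.
Step 6: acc = min(-10, 19) = -10 — matches.
Step 7: acc = min(-10, 1) = -10 — agrees with the transcript.
Step 8: acc = min(-10, -11) = -11 — exactly as logged.
Step 9: acc = min(-11, 17) = -11 — agrees with the transcript.
Step 10: acc = min(-11, 13) = -11 — no discrepancy.
Step 11: acc = min(-11, 8) = -11 — exactly as logged.
Step 12: acc = min(-11, 14) = -11 — same as recorded.
Step 13: acc = min(-11, 1) = -11 — exactly as logged.
Step 14: acc = min(-11, 3) = -11 — a discrepancy with the transcript.
Conclusion: step 14 carries the first error; the entry should be acc = -11.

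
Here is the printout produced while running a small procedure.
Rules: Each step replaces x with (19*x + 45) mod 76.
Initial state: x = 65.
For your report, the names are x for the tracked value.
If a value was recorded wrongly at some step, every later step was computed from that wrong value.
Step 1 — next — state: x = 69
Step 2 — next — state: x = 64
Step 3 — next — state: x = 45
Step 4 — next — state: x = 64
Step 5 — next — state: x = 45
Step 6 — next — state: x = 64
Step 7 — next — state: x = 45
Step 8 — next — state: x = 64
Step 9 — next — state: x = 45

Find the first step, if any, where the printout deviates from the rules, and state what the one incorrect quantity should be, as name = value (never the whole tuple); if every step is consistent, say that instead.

step 1, x = 64

Recomputing the run from the initial state:
step 1: x = 64
step 2: x = 45
step 3: x = 64
step 4: x = 45
step 5: x = 64
step 6: x = 45
step 7: x = 64
step 8: x = 45
step 9: x = 64
The first disagreement with the printout is at step 1, where the value should be x = 64.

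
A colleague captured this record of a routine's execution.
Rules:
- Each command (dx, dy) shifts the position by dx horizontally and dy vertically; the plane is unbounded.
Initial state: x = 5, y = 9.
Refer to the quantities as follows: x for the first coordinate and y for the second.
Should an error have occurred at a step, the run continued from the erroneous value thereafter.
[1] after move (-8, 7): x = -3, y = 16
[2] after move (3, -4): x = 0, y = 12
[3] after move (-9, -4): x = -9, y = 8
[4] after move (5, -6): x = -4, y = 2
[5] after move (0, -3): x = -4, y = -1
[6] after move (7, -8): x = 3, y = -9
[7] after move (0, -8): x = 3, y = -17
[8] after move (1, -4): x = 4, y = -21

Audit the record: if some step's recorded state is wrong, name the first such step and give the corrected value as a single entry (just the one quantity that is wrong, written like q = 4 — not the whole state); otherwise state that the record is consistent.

no error

Step 1: x = 5 + (-8) = -3, y = 9 + (7) = 16 — exactly as logged.
Step 2: x = -3 + (3) = 0, y = 16 + (-4) = 12 — matches.
Step 3: x = 0 + (-9) = -9, y = 12 + (-4) = 8 — verified.
Step 4: x = -9 + (5) = -4, y = 8 + (-6) = 2 — consistent with the record.
Step 5: x = -4 + (0) = -4, y = 2 + (-3) = -1 — matches.
Step 6: x = -4 + (7) = 3, y = -1 + (-8) = -9 — matches.
Step 7: x = 3 + (0) = 3, y = -9 + (-8) = -17 — exactly as logged.
Step 8: x = 3 + (1) = 4, y = -17 + (-4) = -21 — checks out.
Nothing is out of place; the run is error-free.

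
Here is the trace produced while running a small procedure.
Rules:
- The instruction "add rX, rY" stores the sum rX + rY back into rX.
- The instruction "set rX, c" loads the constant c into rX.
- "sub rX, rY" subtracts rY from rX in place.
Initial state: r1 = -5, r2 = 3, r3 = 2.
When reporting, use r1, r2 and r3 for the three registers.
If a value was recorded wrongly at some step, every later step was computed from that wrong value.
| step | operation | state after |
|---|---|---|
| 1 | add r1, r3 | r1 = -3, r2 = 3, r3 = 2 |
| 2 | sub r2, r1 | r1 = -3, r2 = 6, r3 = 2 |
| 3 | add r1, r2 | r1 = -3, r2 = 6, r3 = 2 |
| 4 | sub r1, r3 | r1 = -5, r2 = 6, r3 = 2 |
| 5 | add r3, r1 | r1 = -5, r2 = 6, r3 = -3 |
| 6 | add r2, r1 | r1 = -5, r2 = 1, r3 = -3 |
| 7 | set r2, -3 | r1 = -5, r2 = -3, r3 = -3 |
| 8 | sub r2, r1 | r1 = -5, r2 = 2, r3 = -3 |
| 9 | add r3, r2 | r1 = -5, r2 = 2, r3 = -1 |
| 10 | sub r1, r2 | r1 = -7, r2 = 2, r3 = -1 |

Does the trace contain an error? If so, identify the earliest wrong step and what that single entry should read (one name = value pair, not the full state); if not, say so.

Recomputing the run from the initial state:
step 1: r1 = -3, r2 = 3, r3 = 2
step 2: r1 = -3, r2 = 6, r3 = 2
step 3: r1 = 3, r2 = 6, r3 = 2
step 4: r1 = 1, r2 = 6, r3 = 2
step 5: r1 = 1, r2 = 6, r3 = 3
step 6: r1 = 1, r2 = 7, r3 = 3
step 7: r1 = 1, r2 = -3, r3 = 3
step 8: r1 = 1, r2 = -4, r3 = 3
step 9: r1 = 1, r2 = -4, r3 = -1
step 10: r1 = 5, r2 = -4, r3 = -1
The first disagreement with the trace is at step 3, where the value should be r1 = 3.

step 3, r1 = 3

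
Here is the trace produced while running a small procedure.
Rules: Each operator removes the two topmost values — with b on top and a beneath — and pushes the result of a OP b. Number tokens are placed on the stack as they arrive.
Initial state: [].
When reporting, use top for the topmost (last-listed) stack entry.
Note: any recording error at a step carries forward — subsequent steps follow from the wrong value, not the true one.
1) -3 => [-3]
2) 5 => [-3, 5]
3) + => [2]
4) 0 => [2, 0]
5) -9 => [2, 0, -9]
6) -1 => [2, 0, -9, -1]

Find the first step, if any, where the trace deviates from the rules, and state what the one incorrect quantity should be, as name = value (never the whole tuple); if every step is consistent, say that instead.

Recomputing the run from the initial state:
step 1: [-3]
step 2: [-3, 5]
step 3: [2]
step 4: [2, 0]
step 5: [2, 0, -9]
step 6: [2, 0, -9, -1]
This matches the trace at every step.

no error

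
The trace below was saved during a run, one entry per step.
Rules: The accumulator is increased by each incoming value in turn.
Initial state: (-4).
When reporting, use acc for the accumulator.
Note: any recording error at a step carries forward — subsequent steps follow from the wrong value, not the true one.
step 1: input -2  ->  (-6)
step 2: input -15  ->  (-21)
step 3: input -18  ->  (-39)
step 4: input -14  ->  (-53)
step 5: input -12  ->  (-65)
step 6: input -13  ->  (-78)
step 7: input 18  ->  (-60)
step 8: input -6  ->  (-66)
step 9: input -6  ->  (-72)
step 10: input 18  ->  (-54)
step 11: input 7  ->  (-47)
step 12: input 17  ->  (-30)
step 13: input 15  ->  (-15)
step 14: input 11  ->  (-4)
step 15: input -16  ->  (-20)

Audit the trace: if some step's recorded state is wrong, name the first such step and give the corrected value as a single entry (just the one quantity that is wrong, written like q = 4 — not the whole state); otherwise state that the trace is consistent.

Recomputing the run from the initial state:
step 1: acc = -6
step 2: acc = -21
step 3: acc = -39
step 4: acc = -53
step 5: acc = -65
step 6: acc = -78
step 7: acc = -60
step 8: acc = -66
step 9: acc = -72
step 10: acc = -54
step 11: acc = -47
step 12: acc = -30
step 13: acc = -15
step 14: acc = -4
step 15: acc = -20
This matches the trace at every step.

no error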